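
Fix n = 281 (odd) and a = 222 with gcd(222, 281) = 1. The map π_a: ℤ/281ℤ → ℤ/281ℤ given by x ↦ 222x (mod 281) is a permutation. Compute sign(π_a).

+1

Trace 116: π^k(116) = [116, 181, 280, 59, 172, 249, 202] for k=0..6.
21 cycles of lengths [14, 14, 14, 14, 14, 14, 14, 14, 14, 14, 14, 14, 14, 14, 14, 14, 14, 14, 14, 14, 1].
sign(π) = (−1)^{n − #cycles} = (−1)^{281−21} = (−1)^260 = +1.
Via Zolotarev, sign(π_{222}) = (222|281) = +1.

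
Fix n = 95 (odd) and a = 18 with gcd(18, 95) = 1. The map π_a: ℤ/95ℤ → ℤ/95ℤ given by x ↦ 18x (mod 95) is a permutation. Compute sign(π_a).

+1

Start at x=1: 1 → 18 → 39 → 37 → 1 (one orbit).
Cycle lengths of π_18 on ℤ/95ℤ: [4, 4, 4, 4, 4, 4, 4, 4, 4, 4, 4, 4, 4, 4, 4, 4, 4, 4, 4, 2, 2, 2, 2, 2, 2, 2, 2, 2, 1]; 29 cycles in total.
95 − 29 = 66 transpositions; sign(π) = (−1)^66 = +1.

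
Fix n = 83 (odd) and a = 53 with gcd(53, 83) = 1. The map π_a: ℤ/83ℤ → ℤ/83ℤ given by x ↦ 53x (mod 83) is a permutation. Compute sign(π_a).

-1

Start at x=28: 28 → 73 → 51 → 47 → 1 → 53 → 70 → … (one orbit).
Cycle lengths of π_53 on ℤ/83ℤ: [82, 1]; 2 cycles in total.
sign(π) = (−1)^{n − #cycles} = (−1)^{83−2} = (−1)^81 = -1.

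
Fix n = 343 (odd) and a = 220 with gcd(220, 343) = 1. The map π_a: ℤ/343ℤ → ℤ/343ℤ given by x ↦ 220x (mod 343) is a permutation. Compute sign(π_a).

Trace 158: π^k(158) = [158, 117, 15, 213, 212, 335, 298] for k=0..6.
Cycle type of π: 294 + 42 + 6 + 1; total 4 cycles.
sign(π) = (−1)^{n − #cycles} = (−1)^{343−4} = (−1)^339 = -1.
Zolotarev: (220|343) = -1, matching the cycle-count sign.

-1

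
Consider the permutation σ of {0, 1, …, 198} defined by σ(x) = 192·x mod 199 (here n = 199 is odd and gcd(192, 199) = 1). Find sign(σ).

Orbit of 57 under x↦192x: [57, 198, 7, 150, 144, 186, 91]… (length divides ord_199(192)).
2 cycles of lengths [198, 1].
sign(π) = (−1)^{n − #cycles} = (−1)^{199−2} = (−1)^197 = -1.

-1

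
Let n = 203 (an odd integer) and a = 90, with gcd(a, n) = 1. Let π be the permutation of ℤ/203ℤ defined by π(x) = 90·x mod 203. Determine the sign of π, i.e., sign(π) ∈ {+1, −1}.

+1

Start at x=141: 141 → 104 → 22 → 153 → 169 → 188 → 71 → … (one orbit).
11 cycles of lengths [28, 28, 28, 28, 28, 28, 28, 2, 2, 2, 1].
11 cycles on 203: each ℓ→(−1)^(ℓ−1), product (−1)^192 = +1.
(90|203)_J = +1 (Zolotarev's lemma cross-check).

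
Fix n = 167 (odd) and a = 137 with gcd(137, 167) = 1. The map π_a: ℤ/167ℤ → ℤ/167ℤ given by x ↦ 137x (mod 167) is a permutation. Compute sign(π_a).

Orbit of 97 under x↦137x: [97, 96, 126, 61, 7, 124, 121]… (length divides ord_167(137)).
3 cycles of lengths [83, 83, 1].
sign(π) = (−1)^{n − #cycles} = (−1)^{167−3} = (−1)^164 = +1.

+1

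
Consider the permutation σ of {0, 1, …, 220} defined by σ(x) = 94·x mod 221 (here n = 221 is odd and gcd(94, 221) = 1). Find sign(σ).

+1

Trace 9: π^k(9) = [9, 183, 185, 152, 144, 55, 87] for k=0..6.
Cycle lengths of π_94 on ℤ/221ℤ: [24, 24, 24, 24, 24, 24, 24, 24, 8, 8, 3, 3, 3, 3, 1]; 15 cycles in total.
With 15 cycles on 221 points, sign = (−1)^{221−15} = +1.
(94|221)_J = +1 (Zolotarev's lemma cross-check).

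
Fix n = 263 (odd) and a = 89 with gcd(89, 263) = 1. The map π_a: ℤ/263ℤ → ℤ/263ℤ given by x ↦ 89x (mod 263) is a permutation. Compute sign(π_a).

Trace 50: π^k(50) = [50, 242, 235, 138, 184, 70, 181] for k=0..6.
Cycle type of π: 131×2 + 1; total 3 cycles.
With 3 cycles on 263 points, sign = (−1)^{263−3} = +1.
Via Zolotarev, sign(π_{89}) = (89|263) = +1.

+1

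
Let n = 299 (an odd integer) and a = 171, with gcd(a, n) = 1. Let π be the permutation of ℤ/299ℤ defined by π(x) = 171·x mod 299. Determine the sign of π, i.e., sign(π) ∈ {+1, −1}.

+1

Orbit of 1 under x↦171x: [1, 171, 238, 34, 133, 19, 259]… (length divides ord_299(171)).
Decompose π into cycles: lengths [132, 132, 22, 12, 1] (5 cycles, including the fixed point 0).
Σ(ℓ_i−1) = 299−5 = 294; sign = (−1)^294 = +1.
(171|299)_J = +1 (Zolotarev's lemma cross-check).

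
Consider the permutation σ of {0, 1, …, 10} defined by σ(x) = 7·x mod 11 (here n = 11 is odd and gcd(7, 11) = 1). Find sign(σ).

Start at x=5: 5 → 2 → 3 → 10 → 4 → 6 → 9 → … (one orbit).
2 cycles of lengths [10, 1].
n − c = 11 − 2 = 9; sign = (−1)^9 = -1.
Via Zolotarev, sign(π_{7}) = (7|11) = -1.

-1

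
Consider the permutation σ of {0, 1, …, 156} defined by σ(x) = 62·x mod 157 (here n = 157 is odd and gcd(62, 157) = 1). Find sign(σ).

-1

Orbit of 52 under x↦62x: [52, 84, 27, 104, 11, 54, 51]… (length divides ord_157(62)).
Cycle lengths of π_62 on ℤ/157ℤ: [156, 1]; 2 cycles in total.
sign(π) = (−1)^{n − #cycles} = (−1)^{157−2} = (−1)^155 = -1.
Via Zolotarev, sign(π_{62}) = (62|157) = -1.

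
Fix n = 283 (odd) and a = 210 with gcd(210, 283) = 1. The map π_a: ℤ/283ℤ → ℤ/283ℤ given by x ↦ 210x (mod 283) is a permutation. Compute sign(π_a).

Trace 58: π^k(58) = [58, 11, 46, 38, 56, 157, 142] for k=0..6.
2 cycles of lengths [282, 1].
sign(π) = (−1)^{n − #cycles} = (−1)^{283−2} = (−1)^281 = -1.

-1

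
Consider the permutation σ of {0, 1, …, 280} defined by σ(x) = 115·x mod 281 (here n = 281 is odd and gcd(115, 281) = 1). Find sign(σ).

Orbit of 79 under x↦115x: [79, 93, 17, 269, 25, 65, 169]… (length divides ord_281(115)).
π_115 has 2 disjoint cycles with lengths [280, 1] on {0,…,280}.
281 − 2 = 279 transpositions; sign(π) = (−1)^279 = -1.

-1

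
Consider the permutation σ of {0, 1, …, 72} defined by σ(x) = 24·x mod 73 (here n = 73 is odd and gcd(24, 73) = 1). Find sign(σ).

Orbit of 64 under x↦24x: [64, 3, 72, 49, 8, 46, 9]… (length divides ord_73(24)).
7 cycles of lengths [12, 12, 12, 12, 12, 12, 1].
73 − 7 = 66 transpositions; sign(π) = (−1)^66 = +1.
Via Zolotarev, sign(π_{24}) = (24|73) = +1.

+1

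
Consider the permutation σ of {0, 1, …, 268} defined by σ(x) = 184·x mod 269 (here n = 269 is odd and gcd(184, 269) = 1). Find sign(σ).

Start at x=54: 54 → 252 → 100 → 108 → 235 → 200 → 216 → … (one orbit).
π_184 has 2 disjoint cycles with lengths [268, 1] on {0,…,268}.
n − c = 269 − 2 = 267; sign = (−1)^267 = -1.
The Jacobi symbol (184|269) = -1 (Zolotarev) agrees.

-1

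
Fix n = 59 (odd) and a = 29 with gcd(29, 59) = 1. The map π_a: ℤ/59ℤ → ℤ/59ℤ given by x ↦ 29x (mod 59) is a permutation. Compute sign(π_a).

Trace 51: π^k(51) = [51, 4, 57, 1, 29, 15, 22] for k=0..6.
Cycle type of π: 29×2 + 1; total 3 cycles.
3 cycles on 59: each ℓ→(−1)^(ℓ−1), product (−1)^56 = +1.
Via Zolotarev, sign(π_{29}) = (29|59) = +1.

+1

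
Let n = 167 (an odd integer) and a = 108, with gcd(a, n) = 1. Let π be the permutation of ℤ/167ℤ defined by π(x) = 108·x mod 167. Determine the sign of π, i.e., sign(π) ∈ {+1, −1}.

+1

Trace 31: π^k(31) = [31, 8, 29, 126, 81, 64, 65] for k=0..6.
π_108 has 3 disjoint cycles with lengths [83, 83, 1] on {0,…,166}.
n − c = 167 − 3 = 164; sign = (−1)^164 = +1.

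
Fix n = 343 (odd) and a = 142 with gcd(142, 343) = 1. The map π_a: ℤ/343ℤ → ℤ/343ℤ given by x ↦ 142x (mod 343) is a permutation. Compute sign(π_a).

Start at x=85: 85 → 65 → 312 → 57 → 205 → 298 → 127 → … (one orbit).
Cycle type of π: 147×2 + 21×2 + 3×2 + 1; total 7 cycles.
343 − 7 = 336 transpositions; sign(π) = (−1)^336 = +1.
Check: (142/343) = +1 by Zolotarev.

+1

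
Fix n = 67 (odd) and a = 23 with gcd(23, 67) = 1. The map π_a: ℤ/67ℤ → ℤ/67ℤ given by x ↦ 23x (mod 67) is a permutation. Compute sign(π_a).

Start at x=47: 47 → 9 → 6 → 4 → 25 → 39 → 26 → … (one orbit).
Cycle type of π: 33×2 + 1; total 3 cycles.
n − c = 67 − 3 = 64; sign = (−1)^64 = +1.

+1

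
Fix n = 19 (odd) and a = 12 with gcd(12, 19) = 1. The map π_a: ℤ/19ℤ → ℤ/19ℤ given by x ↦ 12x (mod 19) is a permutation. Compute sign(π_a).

-1

Orbit of 11 under x↦12x: [11, 18, 7, 8, 1, 12]… (length divides ord_19(12)).
Decompose π into cycles: lengths [6, 6, 6, 1] (4 cycles, including the fixed point 0).
19 − 4 = 15 transpositions; sign(π) = (−1)^15 = -1.
(12|19)_J = -1 (Zolotarev's lemma cross-check).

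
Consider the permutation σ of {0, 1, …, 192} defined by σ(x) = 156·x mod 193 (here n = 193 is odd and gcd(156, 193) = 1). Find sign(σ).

-1

Start at x=172: 172 → 5 → 8 → 90 → 144 → 76 → 83 → … (one orbit).
Cycle lengths of π_156 on ℤ/193ℤ: [192, 1]; 2 cycles in total.
n − c = 193 − 2 = 191; sign = (−1)^191 = -1.
Check: (156/193) = -1 by Zolotarev.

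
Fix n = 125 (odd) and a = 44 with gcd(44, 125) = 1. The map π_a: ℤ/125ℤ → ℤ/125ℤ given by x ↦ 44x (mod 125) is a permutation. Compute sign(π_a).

+1

Orbit of 86 under x↦44x: [86, 34, 121, 74, 6, 14, 116]… (length divides ord_125(44)).
π_44 has 7 disjoint cycles with lengths [50, 50, 10, 10, 2, 2, 1] on {0,…,124}.
7 cycles on 125: each ℓ→(−1)^(ℓ−1), product (−1)^118 = +1.
Via Zolotarev, sign(π_{44}) = (44|125) = +1.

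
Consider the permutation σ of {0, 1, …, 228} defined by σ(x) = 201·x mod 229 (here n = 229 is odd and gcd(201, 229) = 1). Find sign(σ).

Trace 186: π^k(186) = [186, 59, 180, 227, 56, 35, 165] for k=0..6.
Decompose π into cycles: lengths [228, 1] (2 cycles, including the fixed point 0).
With 2 cycles on 229 points, sign = (−1)^{229−2} = -1.
Via Zolotarev, sign(π_{201}) = (201|229) = -1.

-1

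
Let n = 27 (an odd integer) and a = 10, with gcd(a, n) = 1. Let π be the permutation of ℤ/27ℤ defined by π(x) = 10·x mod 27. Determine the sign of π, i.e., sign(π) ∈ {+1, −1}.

Start at x=10: 10 → 19 → 1 → 10 (one orbit).
15 cycles of lengths [3, 3, 3, 3, 3, 3, 1, 1, 1, 1, 1, 1, 1, 1, 1].
n − c = 27 − 15 = 12; sign = (−1)^12 = +1.
Check: (10/27) = +1 by Zolotarev.

+1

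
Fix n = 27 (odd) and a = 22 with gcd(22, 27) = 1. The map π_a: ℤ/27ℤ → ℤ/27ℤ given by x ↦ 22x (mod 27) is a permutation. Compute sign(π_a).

+1

Trace 19: π^k(19) = [19, 13, 16, 1, 22, 25, 10] for k=0..6.
The orbit structure of x ↦ 22x mod 27: 7 orbits of sizes [9, 9, 3, 3, 1, 1, 1].
With 7 cycles on 27 points, sign = (−1)^{27−7} = +1.
(22|27)_J = +1 (Zolotarev's lemma cross-check).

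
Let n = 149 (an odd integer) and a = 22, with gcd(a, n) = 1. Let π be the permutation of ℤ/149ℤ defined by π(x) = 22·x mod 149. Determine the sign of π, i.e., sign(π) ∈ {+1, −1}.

+1

Start at x=107: 107 → 119 → 85 → 82 → 16 → 54 → 145 → … (one orbit).
Cycle type of π: 74×2 + 1; total 3 cycles.
3 cycles on 149: each ℓ→(−1)^(ℓ−1), product (−1)^146 = +1.
(22|149)_J = +1 (Zolotarev's lemma cross-check).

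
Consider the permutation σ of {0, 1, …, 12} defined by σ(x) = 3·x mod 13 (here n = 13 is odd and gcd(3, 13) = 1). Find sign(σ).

+1

Start at x=9: 9 → 1 → 3 → 9 (one orbit).
Cycle type of π: 3×4 + 1; total 5 cycles.
With 5 cycles on 13 points, sign = (−1)^{13−5} = +1.
Zolotarev: (3|13) = +1, matching the cycle-count sign.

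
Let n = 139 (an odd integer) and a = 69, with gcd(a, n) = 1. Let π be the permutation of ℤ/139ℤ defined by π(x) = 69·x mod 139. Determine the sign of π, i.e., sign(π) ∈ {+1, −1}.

+1

Orbit of 91 under x↦69x: [91, 24, 127, 6, 136, 71, 34]… (length divides ord_139(69)).
3 cycles of lengths [69, 69, 1].
With 3 cycles on 139 points, sign = (−1)^{139−3} = +1.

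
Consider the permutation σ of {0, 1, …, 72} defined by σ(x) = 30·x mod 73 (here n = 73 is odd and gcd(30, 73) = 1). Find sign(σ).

-1

Trace 46: π^k(46) = [46, 66, 9, 51, 70, 56, 1] for k=0..6.
Cycle lengths of π_30 on ℤ/73ℤ: [24, 24, 24, 1]; 4 cycles in total.
Σ(ℓ_i−1) = 73−4 = 69; sign = (−1)^69 = -1.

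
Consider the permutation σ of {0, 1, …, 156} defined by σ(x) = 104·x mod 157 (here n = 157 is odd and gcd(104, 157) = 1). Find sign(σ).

Orbit of 128 under x↦104x: [128, 124, 22, 90, 97, 40, 78]… (length divides ord_157(104)).
Cycle type of π: 156 + 1; total 2 cycles.
2 cycles on 157: each ℓ→(−1)^(ℓ−1), product (−1)^155 = -1.
Via Zolotarev, sign(π_{104}) = (104|157) = -1.

-1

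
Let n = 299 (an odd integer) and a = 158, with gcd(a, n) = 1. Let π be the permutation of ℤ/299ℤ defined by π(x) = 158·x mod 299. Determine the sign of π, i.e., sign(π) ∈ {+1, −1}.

+1

Trace 245: π^k(245) = [245, 139, 135, 101, 111, 196, 171] for k=0..6.
Cycle lengths of π_158 on ℤ/299ℤ: [132, 132, 22, 12, 1]; 5 cycles in total.
sign(π) = (−1)^{n − #cycles} = (−1)^{299−5} = (−1)^294 = +1.
Check: (158/299) = +1 by Zolotarev.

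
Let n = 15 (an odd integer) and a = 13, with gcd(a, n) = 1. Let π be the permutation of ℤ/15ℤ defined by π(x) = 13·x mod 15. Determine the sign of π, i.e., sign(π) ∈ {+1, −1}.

Start at x=4: 4 → 7 → 1 → 13 → 4 (one orbit).
Decompose π into cycles: lengths [4, 4, 4, 1, 1, 1] (6 cycles, including the fixed point 0).
n − c = 15 − 6 = 9; sign = (−1)^9 = -1.
The Jacobi symbol (13|15) = -1 (Zolotarev) agrees.

-1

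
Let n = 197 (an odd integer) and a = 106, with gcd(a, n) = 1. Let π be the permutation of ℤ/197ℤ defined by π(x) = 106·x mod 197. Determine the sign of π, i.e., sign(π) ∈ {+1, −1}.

-1

Orbit of 52 under x↦106x: [52, 193, 167, 169, 184, 1, 106]… (length divides ord_197(106)).
Decompose π into cycles: lengths [196, 1] (2 cycles, including the fixed point 0).
n − c = 197 − 2 = 195; sign = (−1)^195 = -1.
(106|197)_J = -1 (Zolotarev's lemma cross-check).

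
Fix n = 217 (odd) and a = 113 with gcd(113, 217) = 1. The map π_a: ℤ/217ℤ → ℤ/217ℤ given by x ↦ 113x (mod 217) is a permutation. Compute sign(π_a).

+1

Start at x=50: 50 → 8 → 36 → 162 → 78 → 134 → 169 → … (one orbit).
Cycle lengths of π_113 on ℤ/217ℤ: [15, 15, 15, 15, 15, 15, 15, 15, 15, 15, 15, 15, 15, 15, 1, 1, 1, 1, 1, 1, 1]; 21 cycles in total.
Σ(ℓ_i−1) = 217−21 = 196; sign = (−1)^196 = +1.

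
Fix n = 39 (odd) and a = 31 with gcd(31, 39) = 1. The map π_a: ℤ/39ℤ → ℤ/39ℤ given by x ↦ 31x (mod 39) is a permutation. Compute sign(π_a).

Start at x=25: 25 → 34 → 1 → 31 → 25 (one orbit).
Cycle lengths of π_31 on ℤ/39ℤ: [4, 4, 4, 4, 4, 4, 4, 4, 4, 1, 1, 1]; 12 cycles in total.
Σ(ℓ_i−1) = 39−12 = 27; sign = (−1)^27 = -1.
(31|39)_J = -1 (Zolotarev's lemma cross-check).

-1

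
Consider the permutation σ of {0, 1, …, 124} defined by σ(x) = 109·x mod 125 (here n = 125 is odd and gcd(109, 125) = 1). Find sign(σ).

Orbit of 69 under x↦109x: [69, 21, 39, 1, 109, 6, 29]… (length divides ord_125(109)).
Cycle lengths of π_109 on ℤ/125ℤ: [50, 50, 10, 10, 2, 2, 1]; 7 cycles in total.
7 cycles on 125: each ℓ→(−1)^(ℓ−1), product (−1)^118 = +1.
Via Zolotarev, sign(π_{109}) = (109|125) = +1.

+1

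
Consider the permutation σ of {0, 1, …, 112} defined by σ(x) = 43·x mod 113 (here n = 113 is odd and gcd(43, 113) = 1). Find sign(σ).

-1

Trace 4: π^k(4) = [4, 59, 51, 46, 57, 78, 77] for k=0..6.
2 cycles of lengths [112, 1].
With 2 cycles on 113 points, sign = (−1)^{113−2} = -1.
The Jacobi symbol (43|113) = -1 (Zolotarev) agrees.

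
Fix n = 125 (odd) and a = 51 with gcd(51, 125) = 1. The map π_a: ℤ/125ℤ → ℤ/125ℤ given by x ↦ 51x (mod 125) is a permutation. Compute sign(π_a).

Trace 76: π^k(76) = [76, 1, 51, 101, 26] for k=0..4.
Cycle lengths of π_51 on ℤ/125ℤ: [5, 5, 5, 5, 5, 5, 5, 5, 5, 5, 5, 5, 5, 5, 5, 5, 5, 5, 5, 5, 1, 1, 1, 1, 1, 1, 1, 1, 1, 1, 1, 1, 1, 1, 1, 1, 1, 1, 1, 1, 1, 1, 1, 1, 1]; 45 cycles in total.
sign(π) = (−1)^{n − #cycles} = (−1)^{125−45} = (−1)^80 = +1.
Zolotarev: (51|125) = +1, matching the cycle-count sign.

+1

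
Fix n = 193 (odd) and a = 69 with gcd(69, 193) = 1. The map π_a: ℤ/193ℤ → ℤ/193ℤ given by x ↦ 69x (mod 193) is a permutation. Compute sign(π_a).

+1

Orbit of 81 under x↦69x: [81, 185, 27, 126, 9, 42, 3]… (length divides ord_193(69)).
Cycle lengths of π_69 on ℤ/193ℤ: [32, 32, 32, 32, 32, 32, 1]; 7 cycles in total.
193 − 7 = 186 transpositions; sign(π) = (−1)^186 = +1.
The Jacobi symbol (69|193) = +1 (Zolotarev) agrees.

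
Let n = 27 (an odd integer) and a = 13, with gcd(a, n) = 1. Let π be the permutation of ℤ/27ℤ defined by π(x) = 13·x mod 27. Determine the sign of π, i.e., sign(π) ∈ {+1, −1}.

+1

Orbit of 13 under x↦13x: [13, 7, 10, 22, 16, 19, 4]… (length divides ord_27(13)).
7 cycles of lengths [9, 9, 3, 3, 1, 1, 1].
7 cycles on 27: each ℓ→(−1)^(ℓ−1), product (−1)^20 = +1.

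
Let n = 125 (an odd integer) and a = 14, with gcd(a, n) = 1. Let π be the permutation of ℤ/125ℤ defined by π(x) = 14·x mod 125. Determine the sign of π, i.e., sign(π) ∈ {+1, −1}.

Start at x=41: 41 → 74 → 36 → 4 → 56 → 34 → 101 → … (one orbit).
π_14 has 7 disjoint cycles with lengths [50, 50, 10, 10, 2, 2, 1] on {0,…,124}.
7 cycles on 125: each ℓ→(−1)^(ℓ−1), product (−1)^118 = +1.

+1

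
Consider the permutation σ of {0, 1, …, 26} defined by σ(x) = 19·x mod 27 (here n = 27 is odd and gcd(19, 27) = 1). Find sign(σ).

+1

Orbit of 19 under x↦19x: [19, 10, 1]… (length divides ord_27(19)).
Cycle type of π: 3×6 + 1×9; total 15 cycles.
sign(π) = (−1)^{n − #cycles} = (−1)^{27−15} = (−1)^12 = +1.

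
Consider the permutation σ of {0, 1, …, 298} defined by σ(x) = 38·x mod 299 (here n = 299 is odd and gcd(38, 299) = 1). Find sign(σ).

Trace 272: π^k(272) = [272, 170, 181, 1, 38, 248, 155] for k=0..6.
Decompose π into cycles: lengths [22, 22, 22, 22, 22, 22, 22, 22, 22, 22, 22, 22, 22, 2, 2, 2, 2, 2, 2, 1] (20 cycles, including the fixed point 0).
With 20 cycles on 299 points, sign = (−1)^{299−20} = -1.
(38|299)_J = -1 (Zolotarev's lemma cross-check).

-1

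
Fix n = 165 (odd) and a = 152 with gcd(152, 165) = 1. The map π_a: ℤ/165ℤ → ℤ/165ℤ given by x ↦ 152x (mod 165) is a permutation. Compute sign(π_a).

+1

Start at x=122: 122 → 64 → 158 → 91 → 137 → 34 → 53 → … (one orbit).
Cycle type of π: 20×6 + 10×2 + 5×2 + 4×3 + 2 + 1; total 15 cycles.
165 − 15 = 150 transpositions; sign(π) = (−1)^150 = +1.
Check: (152/165) = +1 by Zolotarev.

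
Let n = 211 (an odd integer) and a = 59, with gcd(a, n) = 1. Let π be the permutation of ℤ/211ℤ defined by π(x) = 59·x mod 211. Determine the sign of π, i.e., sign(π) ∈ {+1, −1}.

+1

Start at x=180: 180 → 70 → 121 → 176 → 45 → 123 → 83 → … (one orbit).
π_59 has 3 disjoint cycles with lengths [105, 105, 1] on {0,…,210}.
3 cycles on 211: each ℓ→(−1)^(ℓ−1), product (−1)^208 = +1.
Via Zolotarev, sign(π_{59}) = (59|211) = +1.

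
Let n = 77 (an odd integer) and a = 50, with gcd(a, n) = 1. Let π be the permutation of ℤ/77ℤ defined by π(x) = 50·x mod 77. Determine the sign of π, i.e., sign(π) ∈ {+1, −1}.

-1

Orbit of 64 under x↦50x: [64, 43, 71, 8, 15, 57, 1]… (length divides ord_77(50)).
Cycle lengths of π_50 on ℤ/77ℤ: [10, 10, 10, 10, 10, 10, 10, 1, 1, 1, 1, 1, 1, 1]; 14 cycles in total.
14 cycles on 77: each ℓ→(−1)^(ℓ−1), product (−1)^63 = -1.
The Jacobi symbol (50|77) = -1 (Zolotarev) agrees.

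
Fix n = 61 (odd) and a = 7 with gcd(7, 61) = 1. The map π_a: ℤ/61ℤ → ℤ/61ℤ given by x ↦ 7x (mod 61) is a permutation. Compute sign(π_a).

Orbit of 13 under x↦7x: [13, 30, 27, 6, 42, 50, 45]… (length divides ord_61(7)).
π_7 has 2 disjoint cycles with lengths [60, 1] on {0,…,60}.
2 cycles on 61: each ℓ→(−1)^(ℓ−1), product (−1)^59 = -1.

-1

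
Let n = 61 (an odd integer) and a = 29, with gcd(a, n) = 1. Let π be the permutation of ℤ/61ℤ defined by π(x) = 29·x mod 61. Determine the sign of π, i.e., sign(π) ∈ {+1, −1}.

Orbit of 11 under x↦29x: [11, 14, 40, 1, 29, 48, 50]… (length divides ord_61(29)).
π_29 has 6 disjoint cycles with lengths [12, 12, 12, 12, 12, 1] on {0,…,60}.
61 − 6 = 55 transpositions; sign(π) = (−1)^55 = -1.
(29|61)_J = -1 (Zolotarev's lemma cross-check).

-1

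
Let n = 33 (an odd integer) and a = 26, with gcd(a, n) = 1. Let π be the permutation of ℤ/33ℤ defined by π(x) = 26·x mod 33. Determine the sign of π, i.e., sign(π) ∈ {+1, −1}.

-1

Start at x=31: 31 → 14 → 1 → 26 → 16 → 20 → 25 → … (one orbit).
π_26 has 6 disjoint cycles with lengths [10, 10, 5, 5, 2, 1] on {0,…,32}.
6 cycles on 33: each ℓ→(−1)^(ℓ−1), product (−1)^27 = -1.
Check: (26/33) = -1 by Zolotarev.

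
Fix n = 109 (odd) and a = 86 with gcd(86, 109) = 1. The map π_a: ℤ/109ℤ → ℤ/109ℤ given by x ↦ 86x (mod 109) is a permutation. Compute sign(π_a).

-1

Start at x=108: 108 → 23 → 16 → 68 → 71 → 2 → 63 → … (one orbit).
4 cycles of lengths [36, 36, 36, 1].
Σ(ℓ_i−1) = 109−4 = 105; sign = (−1)^105 = -1.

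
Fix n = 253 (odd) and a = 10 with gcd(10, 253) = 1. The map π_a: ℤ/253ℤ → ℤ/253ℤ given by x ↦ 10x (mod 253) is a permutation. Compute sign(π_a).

Start at x=100: 100 → 241 → 133 → 65 → 144 → 175 → 232 → … (one orbit).
Cycle type of π: 22×11 + 2×5 + 1; total 17 cycles.
With 17 cycles on 253 points, sign = (−1)^{253−17} = +1.
Via Zolotarev, sign(π_{10}) = (10|253) = +1.

+1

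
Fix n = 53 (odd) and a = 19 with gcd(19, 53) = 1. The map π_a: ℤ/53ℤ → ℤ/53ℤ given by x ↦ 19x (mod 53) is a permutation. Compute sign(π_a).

-1

Start at x=42: 42 → 3 → 4 → 23 → 13 → 35 → 29 → … (one orbit).
Cycle type of π: 52 + 1; total 2 cycles.
n − c = 53 − 2 = 51; sign = (−1)^51 = -1.
(19|53)_J = -1 (Zolotarev's lemma cross-check).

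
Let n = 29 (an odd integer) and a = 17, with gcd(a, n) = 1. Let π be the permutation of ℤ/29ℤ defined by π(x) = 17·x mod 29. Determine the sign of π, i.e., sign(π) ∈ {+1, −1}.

Start at x=12: 12 → 1 → 17 → 28 → 12 (one orbit).
Decompose π into cycles: lengths [4, 4, 4, 4, 4, 4, 4, 1] (8 cycles, including the fixed point 0).
n − c = 29 − 8 = 21; sign = (−1)^21 = -1.
Via Zolotarev, sign(π_{17}) = (17|29) = -1.

-1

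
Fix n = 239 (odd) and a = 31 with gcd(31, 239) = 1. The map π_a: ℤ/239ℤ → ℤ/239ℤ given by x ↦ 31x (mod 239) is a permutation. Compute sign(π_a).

Trace 8: π^k(8) = [8, 9, 40, 45, 200, 225, 44] for k=0..6.
Cycle type of π: 119×2 + 1; total 3 cycles.
239 − 3 = 236 transpositions; sign(π) = (−1)^236 = +1.
The Jacobi symbol (31|239) = +1 (Zolotarev) agrees.

+1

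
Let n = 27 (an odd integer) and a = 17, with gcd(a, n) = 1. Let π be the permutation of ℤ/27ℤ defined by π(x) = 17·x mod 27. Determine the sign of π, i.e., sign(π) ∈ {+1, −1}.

Start at x=1: 1 → 17 → 19 → 26 → 10 → 8 → 1 (one orbit).
The orbit structure of x ↦ 17x mod 27: 8 orbits of sizes [6, 6, 6, 2, 2, 2, 2, 1].
n − c = 27 − 8 = 19; sign = (−1)^19 = -1.
The Jacobi symbol (17|27) = -1 (Zolotarev) agrees.

-1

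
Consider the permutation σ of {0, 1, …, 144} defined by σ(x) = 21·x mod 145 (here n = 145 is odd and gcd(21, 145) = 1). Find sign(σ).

-1

Start at x=76: 76 → 1 → 21 → 6 → 126 → 36 → 31 → … (one orbit).
The orbit structure of x ↦ 21x mod 145: 10 orbits of sizes [28, 28, 28, 28, 28, 1, 1, 1, 1, 1].
10 cycles on 145: each ℓ→(−1)^(ℓ−1), product (−1)^135 = -1.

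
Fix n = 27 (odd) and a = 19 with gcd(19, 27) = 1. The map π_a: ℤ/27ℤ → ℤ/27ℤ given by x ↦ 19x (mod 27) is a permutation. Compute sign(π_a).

+1

Start at x=1: 1 → 19 → 10 → 1 (one orbit).
15 cycles of lengths [3, 3, 3, 3, 3, 3, 1, 1, 1, 1, 1, 1, 1, 1, 1].
n − c = 27 − 15 = 12; sign = (−1)^12 = +1.
(19|27)_J = +1 (Zolotarev's lemma cross-check).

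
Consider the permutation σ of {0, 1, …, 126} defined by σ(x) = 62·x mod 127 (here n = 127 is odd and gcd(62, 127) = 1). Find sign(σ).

+1

Start at x=121: 121 → 9 → 50 → 52 → 49 → 117 → 15 → … (one orbit).
The orbit structure of x ↦ 62x mod 127: 3 orbits of sizes [63, 63, 1].
3 cycles on 127: each ℓ→(−1)^(ℓ−1), product (−1)^124 = +1.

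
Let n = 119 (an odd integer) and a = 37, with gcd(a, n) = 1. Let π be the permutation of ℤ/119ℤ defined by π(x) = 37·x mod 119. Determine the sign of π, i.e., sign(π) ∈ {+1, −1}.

Orbit of 30 under x↦37x: [30, 39, 15, 79, 67, 99, 93]… (length divides ord_119(37)).
Cycle lengths of π_37 on ℤ/119ℤ: [48, 48, 16, 3, 3, 1]; 6 cycles in total.
119 − 6 = 113 transpositions; sign(π) = (−1)^113 = -1.

-1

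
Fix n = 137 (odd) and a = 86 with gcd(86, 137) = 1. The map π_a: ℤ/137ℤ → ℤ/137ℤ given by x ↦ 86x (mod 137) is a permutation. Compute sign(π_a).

Trace 132: π^k(132) = [132, 118, 10, 38, 117, 61, 40] for k=0..6.
The orbit structure of x ↦ 86x mod 137: 2 orbits of sizes [136, 1].
Σ(ℓ_i−1) = 137−2 = 135; sign = (−1)^135 = -1.
Zolotarev: (86|137) = -1, matching the cycle-count sign.

-1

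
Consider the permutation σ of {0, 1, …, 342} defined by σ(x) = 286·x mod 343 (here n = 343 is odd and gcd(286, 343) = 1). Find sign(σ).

-1

Start at x=6: 6 → 1 → 286 → 162 → 27 → 176 → 258 → … (one orbit).
10 cycles of lengths [98, 98, 98, 14, 14, 14, 2, 2, 2, 1].
Σ(ℓ_i−1) = 343−10 = 333; sign = (−1)^333 = -1.
Check: (286/343) = -1 by Zolotarev.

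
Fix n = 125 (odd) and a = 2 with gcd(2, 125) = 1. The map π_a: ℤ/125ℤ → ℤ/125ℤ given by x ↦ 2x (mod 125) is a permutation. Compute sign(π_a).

-1

Trace 8: π^k(8) = [8, 16, 32, 64, 3, 6, 12] for k=0..6.
The orbit structure of x ↦ 2x mod 125: 4 orbits of sizes [100, 20, 4, 1].
With 4 cycles on 125 points, sign = (−1)^{125−4} = -1.
Check: (2/125) = -1 by Zolotarev.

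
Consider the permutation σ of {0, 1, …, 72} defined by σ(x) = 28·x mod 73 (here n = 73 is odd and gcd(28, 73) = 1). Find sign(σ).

Orbit of 52 under x↦28x: [52, 69, 34, 3, 11, 16, 10]… (length divides ord_73(28)).
Cycle type of π: 72 + 1; total 2 cycles.
With 2 cycles on 73 points, sign = (−1)^{73−2} = -1.

-1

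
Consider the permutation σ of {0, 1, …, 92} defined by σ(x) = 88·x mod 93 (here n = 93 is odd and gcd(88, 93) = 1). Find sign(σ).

-1

Start at x=1: 1 → 88 → 25 → 61 → 67 → 37 → 1 (one orbit).
Decompose π into cycles: lengths [6, 6, 6, 6, 6, 6, 6, 6, 6, 6, 6, 6, 6, 6, 6, 1, 1, 1] (18 cycles, including the fixed point 0).
18 cycles on 93: each ℓ→(−1)^(ℓ−1), product (−1)^75 = -1.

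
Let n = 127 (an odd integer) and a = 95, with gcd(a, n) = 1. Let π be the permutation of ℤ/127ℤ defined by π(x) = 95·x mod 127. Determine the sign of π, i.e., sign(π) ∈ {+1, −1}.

-1

Trace 4: π^k(4) = [4, 126, 32, 119, 2, 63, 16] for k=0..6.
Cycle type of π: 14×9 + 1; total 10 cycles.
sign(π) = (−1)^{n − #cycles} = (−1)^{127−10} = (−1)^117 = -1.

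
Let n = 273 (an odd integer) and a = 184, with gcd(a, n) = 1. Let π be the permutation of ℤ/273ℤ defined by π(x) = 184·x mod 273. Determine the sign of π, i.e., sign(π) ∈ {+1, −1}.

Trace 214: π^k(214) = [214, 64, 37, 256, 148, 205, 46] for k=0..6.
π_184 has 30 disjoint cycles with lengths [12, 12, 12, 12, 12, 12, 12, 12, 12, 12, 12, 12, 12, 12, 12, 12, 12, 12, 12, 12, 12, 3, 3, 3, 3, 3, 3, 1, 1, 1] on {0,…,272}.
273 − 30 = 243 transpositions; sign(π) = (−1)^243 = -1.
(184|273)_J = -1 (Zolotarev's lemma cross-check).

-1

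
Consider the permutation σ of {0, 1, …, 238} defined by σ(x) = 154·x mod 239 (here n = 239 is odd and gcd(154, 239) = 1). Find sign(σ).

Orbit of 114 under x↦154x: [114, 109, 56, 20, 212, 144, 188]… (length divides ord_239(154)).
2 cycles of lengths [238, 1].
Σ(ℓ_i−1) = 239−2 = 237; sign = (−1)^237 = -1.

-1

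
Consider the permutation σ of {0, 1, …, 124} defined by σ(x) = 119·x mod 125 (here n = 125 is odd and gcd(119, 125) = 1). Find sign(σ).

+1

Trace 84: π^k(84) = [84, 121, 24, 106, 114, 66, 104] for k=0..6.
Cycle lengths of π_119 on ℤ/125ℤ: [50, 50, 10, 10, 2, 2, 1]; 7 cycles in total.
125 − 7 = 118 transpositions; sign(π) = (−1)^118 = +1.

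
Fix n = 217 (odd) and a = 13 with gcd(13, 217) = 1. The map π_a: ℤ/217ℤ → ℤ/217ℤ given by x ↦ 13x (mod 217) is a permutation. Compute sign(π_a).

+1

Trace 55: π^k(55) = [55, 64, 181, 183, 209, 113, 167] for k=0..6.
Cycle type of π: 30×7 + 2×3 + 1; total 11 cycles.
11 cycles on 217: each ℓ→(−1)^(ℓ−1), product (−1)^206 = +1.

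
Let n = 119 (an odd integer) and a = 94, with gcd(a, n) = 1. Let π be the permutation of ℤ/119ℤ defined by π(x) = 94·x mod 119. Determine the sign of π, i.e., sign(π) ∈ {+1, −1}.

-1

Orbit of 19 under x↦94x: [19, 1, 94, 30, 83, 67, 110]… (length divides ord_119(94)).
8 cycles of lengths [24, 24, 24, 24, 8, 8, 6, 1].
119 − 8 = 111 transpositions; sign(π) = (−1)^111 = -1.
Zolotarev: (94|119) = -1, matching the cycle-count sign.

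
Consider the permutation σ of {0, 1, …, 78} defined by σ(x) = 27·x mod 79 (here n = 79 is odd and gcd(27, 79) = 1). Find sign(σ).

Orbit of 46 under x↦27x: [46, 57, 38, 78, 52, 61, 67]… (length divides ord_79(27)).
The orbit structure of x ↦ 27x mod 79: 4 orbits of sizes [26, 26, 26, 1].
Σ(ℓ_i−1) = 79−4 = 75; sign = (−1)^75 = -1.
Zolotarev: (27|79) = -1, matching the cycle-count sign.

-1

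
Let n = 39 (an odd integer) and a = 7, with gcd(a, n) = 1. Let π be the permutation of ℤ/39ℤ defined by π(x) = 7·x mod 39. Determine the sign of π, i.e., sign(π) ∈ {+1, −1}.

Start at x=4: 4 → 28 → 1 → 7 → 10 → 31 → 22 → … (one orbit).
Cycle lengths of π_7 on ℤ/39ℤ: [12, 12, 12, 1, 1, 1]; 6 cycles in total.
39 − 6 = 33 transpositions; sign(π) = (−1)^33 = -1.
Zolotarev: (7|39) = -1, matching the cycle-count sign.

-1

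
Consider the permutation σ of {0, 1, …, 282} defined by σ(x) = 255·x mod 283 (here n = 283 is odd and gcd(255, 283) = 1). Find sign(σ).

Start at x=46: 46 → 127 → 123 → 235 → 212 → 7 → 87 → … (one orbit).
Cycle lengths of π_255 on ℤ/283ℤ: [282, 1]; 2 cycles in total.
With 2 cycles on 283 points, sign = (−1)^{283−2} = -1.

-1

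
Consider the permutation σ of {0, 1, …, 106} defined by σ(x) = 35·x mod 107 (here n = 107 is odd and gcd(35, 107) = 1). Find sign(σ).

+1

Orbit of 37 under x↦35x: [37, 11, 64, 100, 76, 92, 10]… (length divides ord_107(35)).
Cycle type of π: 53×2 + 1; total 3 cycles.
With 3 cycles on 107 points, sign = (−1)^{107−3} = +1.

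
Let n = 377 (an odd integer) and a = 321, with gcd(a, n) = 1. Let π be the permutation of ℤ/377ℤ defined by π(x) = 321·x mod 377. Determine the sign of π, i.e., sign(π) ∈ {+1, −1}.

Start at x=185: 185 → 196 → 334 → 146 → 118 → 178 → 211 → … (one orbit).
π_321 has 10 disjoint cycles with lengths [84, 84, 84, 84, 28, 3, 3, 3, 3, 1] on {0,…,376}.
Σ(ℓ_i−1) = 377−10 = 367; sign = (−1)^367 = -1.
(321|377)_J = -1 (Zolotarev's lemma cross-check).

-1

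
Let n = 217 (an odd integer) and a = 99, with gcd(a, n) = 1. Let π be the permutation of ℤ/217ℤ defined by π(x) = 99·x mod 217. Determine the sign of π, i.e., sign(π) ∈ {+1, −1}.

Orbit of 92 under x↦99x: [92, 211, 57, 1, 99, 36]… (length divides ord_217(99)).
Decompose π into cycles: lengths [6, 6, 6, 6, 6, 6, 6, 6, 6, 6, 6, 6, 6, 6, 6, 6, 6, 6, 6, 6, 6, 6, 6, 6, 6, 6, 6, 6, 6, 6, 6, 6, 6, 6, 6, 1, 1, 1, 1, 1, 1, 1] (42 cycles, including the fixed point 0).
sign(π) = (−1)^{n − #cycles} = (−1)^{217−42} = (−1)^175 = -1.

-1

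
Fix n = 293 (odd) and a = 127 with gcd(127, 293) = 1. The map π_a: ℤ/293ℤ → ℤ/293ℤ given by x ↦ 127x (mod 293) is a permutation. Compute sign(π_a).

Start at x=41: 41 → 226 → 281 → 234 → 125 → 53 → 285 → … (one orbit).
Cycle type of π: 292 + 1; total 2 cycles.
sign(π) = (−1)^{n − #cycles} = (−1)^{293−2} = (−1)^291 = -1.

-1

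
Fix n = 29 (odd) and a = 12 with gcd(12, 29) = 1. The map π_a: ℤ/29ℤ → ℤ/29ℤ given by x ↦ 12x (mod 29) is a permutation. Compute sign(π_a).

Trace 1: π^k(1) = [1, 12, 28, 17] for k=0..3.
Cycle type of π: 4×7 + 1; total 8 cycles.
sign(π) = (−1)^{n − #cycles} = (−1)^{29−8} = (−1)^21 = -1.
Zolotarev: (12|29) = -1, matching the cycle-count sign.

-1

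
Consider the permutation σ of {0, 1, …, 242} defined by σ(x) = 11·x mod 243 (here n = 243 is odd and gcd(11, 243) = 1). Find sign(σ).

Start at x=116: 116 → 61 → 185 → 91 → 29 → 76 → 107 → … (one orbit).
6 cycles of lengths [162, 54, 18, 6, 2, 1].
Σ(ℓ_i−1) = 243−6 = 237; sign = (−1)^237 = -1.
(11|243)_J = -1 (Zolotarev's lemma cross-check).

-1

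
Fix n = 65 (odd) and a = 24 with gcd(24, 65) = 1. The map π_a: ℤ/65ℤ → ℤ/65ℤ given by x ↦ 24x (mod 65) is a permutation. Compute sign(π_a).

-1

Trace 59: π^k(59) = [59, 51, 54, 61, 34, 36, 19] for k=0..6.
Decompose π into cycles: lengths [12, 12, 12, 12, 12, 2, 2, 1] (8 cycles, including the fixed point 0).
8 cycles on 65: each ℓ→(−1)^(ℓ−1), product (−1)^57 = -1.
Zolotarev: (24|65) = -1, matching the cycle-count sign.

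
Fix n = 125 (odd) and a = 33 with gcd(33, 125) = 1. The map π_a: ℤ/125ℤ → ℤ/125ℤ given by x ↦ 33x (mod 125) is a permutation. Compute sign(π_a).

Orbit of 113 under x↦33x: [113, 104, 57, 6, 73, 34, 122]… (length divides ord_125(33)).
The orbit structure of x ↦ 33x mod 125: 4 orbits of sizes [100, 20, 4, 1].
sign(π) = (−1)^{n − #cycles} = (−1)^{125−4} = (−1)^121 = -1.

-1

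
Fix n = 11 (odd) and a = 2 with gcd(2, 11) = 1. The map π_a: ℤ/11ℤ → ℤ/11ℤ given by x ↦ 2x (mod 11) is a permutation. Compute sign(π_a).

-1

Orbit of 2 under x↦2x: [2, 4, 8, 5, 10, 9, 7]… (length divides ord_11(2)).
2 cycles of lengths [10, 1].
With 2 cycles on 11 points, sign = (−1)^{11−2} = -1.
Check: (2/11) = -1 by Zolotarev.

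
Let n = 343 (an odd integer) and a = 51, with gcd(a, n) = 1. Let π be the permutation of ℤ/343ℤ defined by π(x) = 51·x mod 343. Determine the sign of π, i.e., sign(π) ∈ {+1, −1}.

+1

Start at x=29: 29 → 107 → 312 → 134 → 317 → 46 → 288 → … (one orbit).
π_51 has 7 disjoint cycles with lengths [147, 147, 21, 21, 3, 3, 1] on {0,…,342}.
343 − 7 = 336 transpositions; sign(π) = (−1)^336 = +1.
Zolotarev: (51|343) = +1, matching the cycle-count sign.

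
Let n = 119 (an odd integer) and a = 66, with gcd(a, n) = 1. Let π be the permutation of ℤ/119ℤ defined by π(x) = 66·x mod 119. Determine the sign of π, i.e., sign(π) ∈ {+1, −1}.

-1

Start at x=64: 64 → 59 → 86 → 83 → 4 → 26 → 50 → … (one orbit).
Cycle lengths of π_66 on ℤ/119ℤ: [24, 24, 24, 24, 8, 8, 6, 1]; 8 cycles in total.
119 − 8 = 111 transpositions; sign(π) = (−1)^111 = -1.
Zolotarev: (66|119) = -1, matching the cycle-count sign.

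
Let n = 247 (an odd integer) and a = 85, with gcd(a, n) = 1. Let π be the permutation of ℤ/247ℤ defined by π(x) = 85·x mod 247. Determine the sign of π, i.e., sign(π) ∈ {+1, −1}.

Orbit of 119 under x↦85x: [119, 235, 215, 244, 239, 61, 245]… (length divides ord_247(85)).
The orbit structure of x ↦ 85x mod 247: 10 orbits of sizes [36, 36, 36, 36, 36, 36, 12, 9, 9, 1].
Σ(ℓ_i−1) = 247−10 = 237; sign = (−1)^237 = -1.
Zolotarev: (85|247) = -1, matching the cycle-count sign.

-1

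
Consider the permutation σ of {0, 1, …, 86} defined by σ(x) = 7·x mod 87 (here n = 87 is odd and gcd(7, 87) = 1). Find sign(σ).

+1

Orbit of 7 under x↦7x: [7, 49, 82, 52, 16, 25, 1]… (length divides ord_87(7)).
Decompose π into cycles: lengths [7, 7, 7, 7, 7, 7, 7, 7, 7, 7, 7, 7, 1, 1, 1] (15 cycles, including the fixed point 0).
Σ(ℓ_i−1) = 87−15 = 72; sign = (−1)^72 = +1.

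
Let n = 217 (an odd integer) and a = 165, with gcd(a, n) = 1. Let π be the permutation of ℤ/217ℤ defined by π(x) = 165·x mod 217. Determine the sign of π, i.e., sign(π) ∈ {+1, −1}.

+1

Start at x=190: 190 → 102 → 121 → 1 → 165 → 100 → 8 → … (one orbit).
Cycle lengths of π_165 on ℤ/217ℤ: [15, 15, 15, 15, 15, 15, 15, 15, 15, 15, 15, 15, 15, 15, 3, 3, 1]; 17 cycles in total.
Σ(ℓ_i−1) = 217−17 = 200; sign = (−1)^200 = +1.
Check: (165/217) = +1 by Zolotarev.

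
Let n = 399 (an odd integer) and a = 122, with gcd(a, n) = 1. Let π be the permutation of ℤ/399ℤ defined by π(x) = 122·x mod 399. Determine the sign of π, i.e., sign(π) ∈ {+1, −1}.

Trace 122: π^k(122) = [122, 121, 398, 277, 278, 1] for k=0..5.
Decompose π into cycles: lengths [6, 6, 6, 6, 6, 6, 6, 6, 6, 6, 6, 6, 6, 6, 6, 6, 6, 6, 6, 6, 6, 6, 6, 6, 6, 6, 6, 6, 6, 6, 6, 6, 6, 6, 6, 6, 6, 6, 6, 6, 6, 6, 6, 6, 6, 6, 6, 6, 6, 6, 6, 6, 6, 6, 6, 6, 6, 6, 6, 6, 6, 6, 6, 6, 6, 6, 2, 1] (68 cycles, including the fixed point 0).
399 − 68 = 331 transpositions; sign(π) = (−1)^331 = -1.
Zolotarev: (122|399) = -1, matching the cycle-count sign.

-1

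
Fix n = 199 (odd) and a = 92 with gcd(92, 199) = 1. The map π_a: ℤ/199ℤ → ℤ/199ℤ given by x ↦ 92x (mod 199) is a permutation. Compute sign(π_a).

Orbit of 1 under x↦92x: [1, 92, 106]… (length divides ord_199(92)).
Decompose π into cycles: lengths [3, 3, 3, 3, 3, 3, 3, 3, 3, 3, 3, 3, 3, 3, 3, 3, 3, 3, 3, 3, 3, 3, 3, 3, 3, 3, 3, 3, 3, 3, 3, 3, 3, 3, 3, 3, 3, 3, 3, 3, 3, 3, 3, 3, 3, 3, 3, 3, 3, 3, 3, 3, 3, 3, 3, 3, 3, 3, 3, 3, 3, 3, 3, 3, 3, 3, 1] (67 cycles, including the fixed point 0).
n − c = 199 − 67 = 132; sign = (−1)^132 = +1.
Zolotarev: (92|199) = +1, matching the cycle-count sign.

+1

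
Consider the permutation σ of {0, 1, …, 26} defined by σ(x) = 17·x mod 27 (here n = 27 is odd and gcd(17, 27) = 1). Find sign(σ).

Trace 19: π^k(19) = [19, 26, 10, 8, 1, 17] for k=0..5.
Cycle lengths of π_17 on ℤ/27ℤ: [6, 6, 6, 2, 2, 2, 2, 1]; 8 cycles in total.
n − c = 27 − 8 = 19; sign = (−1)^19 = -1.

-1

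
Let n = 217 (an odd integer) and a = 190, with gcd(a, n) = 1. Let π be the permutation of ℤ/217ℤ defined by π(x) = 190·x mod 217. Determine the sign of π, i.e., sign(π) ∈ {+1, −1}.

Trace 78: π^k(78) = [78, 64, 8, 1, 190] for k=0..4.
Cycle type of π: 5×42 + 1×7; total 49 cycles.
n − c = 217 − 49 = 168; sign = (−1)^168 = +1.
Zolotarev: (190|217) = +1, matching the cycle-count sign.

+1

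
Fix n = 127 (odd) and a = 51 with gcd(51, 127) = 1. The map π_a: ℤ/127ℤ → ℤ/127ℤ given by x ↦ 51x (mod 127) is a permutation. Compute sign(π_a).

-1

Trace 16: π^k(16) = [16, 54, 87, 119, 100, 20, 4] for k=0..6.
Cycle lengths of π_51 on ℤ/127ℤ: [42, 42, 42, 1]; 4 cycles in total.
With 4 cycles on 127 points, sign = (−1)^{127−4} = -1.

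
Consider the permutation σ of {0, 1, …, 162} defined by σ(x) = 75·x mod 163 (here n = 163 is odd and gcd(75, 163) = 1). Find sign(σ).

-1

Orbit of 46 under x↦75x: [46, 27, 69, 122, 22, 20, 33]… (length divides ord_163(75)).
The orbit structure of x ↦ 75x mod 163: 2 orbits of sizes [162, 1].
163 − 2 = 161 transpositions; sign(π) = (−1)^161 = -1.
(75|163)_J = -1 (Zolotarev's lemma cross-check).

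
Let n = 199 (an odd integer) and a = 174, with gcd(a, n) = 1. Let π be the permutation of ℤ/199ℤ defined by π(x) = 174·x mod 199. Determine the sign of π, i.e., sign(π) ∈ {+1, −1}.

-1

Trace 188: π^k(188) = [188, 76, 90, 138, 132, 83, 114] for k=0..6.
Decompose π into cycles: lengths [66, 66, 66, 1] (4 cycles, including the fixed point 0).
With 4 cycles on 199 points, sign = (−1)^{199−4} = -1.
(174|199)_J = -1 (Zolotarev's lemma cross-check).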